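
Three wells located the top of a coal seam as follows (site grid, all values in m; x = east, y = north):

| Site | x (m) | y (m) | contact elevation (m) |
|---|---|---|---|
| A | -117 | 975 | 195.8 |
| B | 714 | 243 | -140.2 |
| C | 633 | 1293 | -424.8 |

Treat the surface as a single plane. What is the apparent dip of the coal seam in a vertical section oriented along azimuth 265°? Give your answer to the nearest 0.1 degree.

35.6°

Two edge vectors: A→B = (831, -732, -336), A→C = (750, 318, -620.6).
Normal n = (A→B) × (A→C) = (561127.2, 263718.6, 813258).
So ∂z/∂x = −n_x/n_z = −0.68997 and ∂z/∂y = −n_y/n_z = −0.32427.
Unit vector along 265° is (sin 265°, cos 265°) = (-0.9962, -0.0872).
Slope in that direction = a·(-0.9962) + b·(-0.0872) = 0.71561.
Apparent dip = arctan|0.71561| = 35.6° (true dip is 37.3°, so apparent ≤ true as expected).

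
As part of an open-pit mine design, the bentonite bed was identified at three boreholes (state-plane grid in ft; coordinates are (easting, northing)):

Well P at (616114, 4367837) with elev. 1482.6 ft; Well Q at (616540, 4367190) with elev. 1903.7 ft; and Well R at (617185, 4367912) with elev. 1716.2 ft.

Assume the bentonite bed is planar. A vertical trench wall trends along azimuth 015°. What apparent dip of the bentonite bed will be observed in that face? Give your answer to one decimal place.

Two edge vectors: Well P→Well Q = (426, -647, 421.1), Well P→Well R = (1071, 75, 233.6).
Normal n = (Well P→Well Q) × (Well P→Well R) = (-182721.7, 351484.5, 724887).
So ∂z/∂E = −n_x/n_z = 0.25207 and ∂z/∂N = −n_y/n_z = −0.48488.
Unit vector along 015° is (sin 15°, cos 15°) = (0.2588, 0.9659).
Slope in that direction = a·(0.2588) + b·(0.9659) = −0.40312.
Apparent dip = arctan|0.40312| = 22.0° (true dip is 28.7°, so apparent ≤ true as expected).

22.0°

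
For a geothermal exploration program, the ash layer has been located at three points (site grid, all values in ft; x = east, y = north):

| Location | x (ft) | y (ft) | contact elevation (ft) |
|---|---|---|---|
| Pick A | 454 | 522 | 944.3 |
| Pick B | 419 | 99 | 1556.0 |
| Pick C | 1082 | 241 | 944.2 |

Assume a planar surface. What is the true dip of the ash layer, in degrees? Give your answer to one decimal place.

Two edge vectors: Pick A→Pick B = (-35, -423, 611.7), Pick A→Pick C = (628, -281, -0.1).
Normal n = (Pick A→Pick B) × (Pick A→Pick C) = (171930, 384144.1, 275479).
So ∂z/∂x = −n_x/n_z = −0.62411 and ∂z/∂y = −n_y/n_z = −1.39446.
Gradient magnitude |∇z| = √(a² + b²) = √(0.38952 + 1.94452) = 1.52775.
True dip = arctan(1.52775) = 56.8°, dipping toward NNE (azimuth ≈ 024°).

56.8°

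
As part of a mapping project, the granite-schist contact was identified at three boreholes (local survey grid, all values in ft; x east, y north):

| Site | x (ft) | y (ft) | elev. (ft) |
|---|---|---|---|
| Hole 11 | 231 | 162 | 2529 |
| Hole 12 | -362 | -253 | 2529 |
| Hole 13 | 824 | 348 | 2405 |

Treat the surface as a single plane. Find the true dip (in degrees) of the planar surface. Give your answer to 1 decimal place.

33.5°

Let the plane be z = a·x + b·y + c.
Hole 12−Hole 11: −593a − 415b = 0;  Hole 13−Hole 11: 593a + 186b = −124.
Solving gives a = −0.37895, b = 0.54148.
Gradient magnitude |∇z| = √(a² + b²) = √(0.14360 + 0.29321) = 0.66091.
True dip = arctan(0.66091) = 33.5°, dipping toward SE (azimuth ≈ 145°).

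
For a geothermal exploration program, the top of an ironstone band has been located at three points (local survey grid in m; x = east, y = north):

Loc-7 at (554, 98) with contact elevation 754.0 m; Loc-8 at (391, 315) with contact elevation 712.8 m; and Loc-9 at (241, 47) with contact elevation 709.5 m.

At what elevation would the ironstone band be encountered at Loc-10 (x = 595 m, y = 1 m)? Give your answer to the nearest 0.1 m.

767.5 m

Two edge vectors: Loc-7→Loc-8 = (-163, 217, -41.2), Loc-7→Loc-9 = (-313, -51, -44.5).
Normal n = (Loc-7→Loc-8) × (Loc-7→Loc-9) = (-11757.7, 5642.1, 76234).
So ∂z/∂x = −n_x/n_z = 0.15423 and ∂z/∂y = −n_y/n_z = −0.07401.
Intercept c from Loc-7: 754 − 85.44 + 7.25 = 675.81.
At (595, 1): z = 91.8 − 0.1 + 675.81 = 767.5 m.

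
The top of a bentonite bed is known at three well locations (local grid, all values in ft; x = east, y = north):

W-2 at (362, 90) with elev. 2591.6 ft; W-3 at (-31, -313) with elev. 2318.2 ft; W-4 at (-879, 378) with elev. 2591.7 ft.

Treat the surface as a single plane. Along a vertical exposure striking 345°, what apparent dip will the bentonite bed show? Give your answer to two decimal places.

Let the plane be z = a·x + b·y + c.
W-3−W-2: −393a − 403b = −273.4;  W-4−W-2: −1241a + 288b = 0.1.
Solving gives a = 0.12832, b = 0.55328.
Unit vector along 345° is (sin 345°, cos 345°) = (-0.2588, 0.9659).
Slope in that direction = a·(-0.2588) + b·(0.9659) = 0.50121.
Apparent dip = arctan|0.50121| = 26.62° (true dip is 29.6°, so apparent ≤ true as expected).

26.62°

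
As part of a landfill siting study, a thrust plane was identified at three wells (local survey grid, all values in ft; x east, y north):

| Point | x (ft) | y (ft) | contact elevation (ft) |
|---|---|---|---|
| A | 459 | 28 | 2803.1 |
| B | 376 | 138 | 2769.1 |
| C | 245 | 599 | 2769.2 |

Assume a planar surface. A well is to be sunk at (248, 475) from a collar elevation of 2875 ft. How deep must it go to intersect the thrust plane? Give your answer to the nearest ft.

Two edge vectors: A→B = (-83, 110, -34), A→C = (-214, 571, -33.9).
Normal n = (A→B) × (A→C) = (15685, 4462.3, -23853).
So ∂z/∂x = −n_x/n_z = 0.65757 and ∂z/∂y = −n_y/n_z = 0.18708.
Intercept c from A: 2803.1 − 301.82 − 5.24 = 2496.04.
At (248, 475): z_contact = 163.1 + 88.9 + 2496.04 = 2748.0 ft.
Depth below ground = 2875 − 2748.0 = 127 ft.

127 ft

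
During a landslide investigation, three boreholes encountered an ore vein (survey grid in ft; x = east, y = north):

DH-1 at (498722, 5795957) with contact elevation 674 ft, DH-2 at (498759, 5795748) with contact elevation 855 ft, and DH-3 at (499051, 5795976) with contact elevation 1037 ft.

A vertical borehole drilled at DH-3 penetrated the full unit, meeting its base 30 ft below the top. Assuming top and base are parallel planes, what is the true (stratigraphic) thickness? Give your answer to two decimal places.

Let the plane be z = a·x + b·y + c.
DH-2−DH-1: 37a − 209b = 181;  DH-3−DH-1: 329a + 19b = 363.
Solving gives a = 1.14168, b = −0.66391.
|∇z| = √(a²+b²) = 1.32069, so dip δ = arctan(1.32069) = 52.87°.
True thickness = vertical thickness × cos δ = 30 × cos 52.87° = 18.11 ft.

18.11 ft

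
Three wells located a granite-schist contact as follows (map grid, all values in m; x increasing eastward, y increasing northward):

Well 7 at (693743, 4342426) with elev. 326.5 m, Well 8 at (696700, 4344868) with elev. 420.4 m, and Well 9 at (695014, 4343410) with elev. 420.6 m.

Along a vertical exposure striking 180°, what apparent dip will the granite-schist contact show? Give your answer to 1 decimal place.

Let the plane be z = a·x + b·y + c.
Well 8−Well 7: 2957a + 2442b = 93.9;  Well 9−Well 7: 1271a + 984b = 94.1.
Solving gives a = 0.70788, b = −0.81871.
Unit vector along 180° is (sin 180°, cos 180°) = (0.0000, -1.0000).
Slope in that direction = a·(0.0000) + b·(-1.0000) = 0.81871.
Apparent dip = arctan|0.81871| = 39.3° (true dip is 47.3°, so apparent ≤ true as expected).

39.3°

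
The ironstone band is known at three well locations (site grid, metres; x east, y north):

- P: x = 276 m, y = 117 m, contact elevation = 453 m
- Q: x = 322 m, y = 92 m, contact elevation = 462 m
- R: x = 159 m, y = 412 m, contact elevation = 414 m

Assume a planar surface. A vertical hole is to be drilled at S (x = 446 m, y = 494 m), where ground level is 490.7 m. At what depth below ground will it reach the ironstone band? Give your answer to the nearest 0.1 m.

Two edge vectors: P→Q = (46, -25, 9), P→R = (-117, 295, -39).
Normal n = (P→Q) × (P→R) = (-1680, 741, 10645).
So ∂z/∂x = −n_x/n_z = 0.15782 and ∂z/∂y = −n_y/n_z = −0.06961.
Intercept c from P: 453 − 43.56 + 8.14 = 417.59.
At (446, 494): z_contact = 70.39 − 34.39 + 417.59 = 453.59 m.
Depth below ground = 490.7 − 453.59 = 37.1 m.

37.1 m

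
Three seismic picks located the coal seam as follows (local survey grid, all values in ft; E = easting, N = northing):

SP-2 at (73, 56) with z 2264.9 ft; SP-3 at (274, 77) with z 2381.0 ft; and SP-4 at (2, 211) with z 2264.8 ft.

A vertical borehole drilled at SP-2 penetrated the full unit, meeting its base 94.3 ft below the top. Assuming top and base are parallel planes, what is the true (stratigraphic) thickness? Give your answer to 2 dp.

80.64 ft

Let the plane be z = a·E + b·N + c.
SP-3−SP-2: 201a + 21b = 116.1;  SP-4−SP-2: −71a + 155b = −0.1.
Solving gives a = 0.55130, b = 0.25188.
|∇z| = √(a²+b²) = 0.60611, so dip δ = arctan(0.60611) = 31.22°.
True thickness = vertical thickness × cos δ = 94.3 × cos 31.22° = 80.64 ft.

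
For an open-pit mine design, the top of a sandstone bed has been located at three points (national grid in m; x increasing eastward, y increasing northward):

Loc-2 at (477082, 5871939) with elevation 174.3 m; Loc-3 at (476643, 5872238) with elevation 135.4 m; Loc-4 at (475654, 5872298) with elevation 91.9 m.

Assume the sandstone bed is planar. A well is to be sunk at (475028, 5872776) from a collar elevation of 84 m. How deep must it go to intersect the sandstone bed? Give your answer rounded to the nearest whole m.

Let the plane be z = a·x + b·y + c.
Loc-3−Loc-2: −439a + 299b = −38.9;  Loc-4−Loc-2: −1428a + 359b = −82.4.
Solving gives a = 0.03962008, b = −0.07192905.
Then c = 174.3 − a·477082 − b·5871939 = 403635.27.
At (475028, 5872776): z_contact = 18820.6 − 422423.2 + 403635.27 = 32.7 m.
Depth below ground = 84 − 32.7 = 51 m.

51 m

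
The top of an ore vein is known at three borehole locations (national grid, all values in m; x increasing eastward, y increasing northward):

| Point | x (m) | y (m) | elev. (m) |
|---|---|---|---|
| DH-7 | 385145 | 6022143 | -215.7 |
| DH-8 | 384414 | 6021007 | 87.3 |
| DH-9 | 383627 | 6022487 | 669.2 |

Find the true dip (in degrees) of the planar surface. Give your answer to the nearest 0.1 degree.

Let the plane be z = a·x + b·y + c.
DH-8−DH-7: −731a − 1136b = 303;  DH-9−DH-7: −1518a + 344b = 884.9.
Solving gives a = −0.56150, b = 0.09459.
Gradient magnitude |∇z| = √(a² + b²) = √(0.31528 + 0.00895) = 0.56941.
True dip = arctan(0.56941) = 29.7°, dipping toward E (azimuth ≈ 100°).

29.7°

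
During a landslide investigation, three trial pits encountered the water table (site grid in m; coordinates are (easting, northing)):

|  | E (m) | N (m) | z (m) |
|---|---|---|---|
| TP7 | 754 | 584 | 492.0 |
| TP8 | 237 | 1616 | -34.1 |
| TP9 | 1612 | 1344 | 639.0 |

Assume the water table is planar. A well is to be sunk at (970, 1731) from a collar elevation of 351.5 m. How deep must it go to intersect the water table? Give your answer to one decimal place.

103.1 m

Let the plane be z = a·E + b·N + c.
TP8−TP7: −517a + 1032b = −526.1;  TP9−TP7: 858a + 760b = 147.
Solving gives a = 0.431438, b = −0.293650.
Then c = 492 − a·754 − b·584 = 338.19.
At (970, 1731): z_contact = 418.49 − 508.31 + 338.19 = 248.37 m.
Depth below ground = 351.5 − 248.37 = 103.1 m.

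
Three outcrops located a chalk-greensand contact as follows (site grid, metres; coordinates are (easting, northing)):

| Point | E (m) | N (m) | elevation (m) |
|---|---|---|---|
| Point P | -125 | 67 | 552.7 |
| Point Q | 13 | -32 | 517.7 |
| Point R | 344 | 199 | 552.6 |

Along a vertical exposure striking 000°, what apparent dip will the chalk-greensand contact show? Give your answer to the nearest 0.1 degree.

Let the plane be z = a·E + b·N + c.
Point Q−Point P: 138a − 99b = −35;  Point R−Point P: 469a + 132b = −0.1.
Solving gives a = −0.07162, b = 0.25370.
Unit vector along 000° is (sin 0°, cos 0°) = (0.0000, 1.0000).
Slope in that direction = a·(0.0000) + b·(1.0000) = 0.25370.
Apparent dip = arctan|0.25370| = 14.2° (true dip is 14.8°, so apparent ≤ true as expected).

14.2°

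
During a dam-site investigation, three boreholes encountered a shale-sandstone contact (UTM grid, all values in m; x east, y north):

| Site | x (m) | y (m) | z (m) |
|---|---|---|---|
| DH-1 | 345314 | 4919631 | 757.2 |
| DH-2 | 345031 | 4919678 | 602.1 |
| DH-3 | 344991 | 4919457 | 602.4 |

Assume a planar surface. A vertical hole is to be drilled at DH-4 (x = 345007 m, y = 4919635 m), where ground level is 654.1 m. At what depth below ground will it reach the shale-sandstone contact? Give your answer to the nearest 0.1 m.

Two edge vectors: DH-1→DH-2 = (-283, 47, -155.1), DH-1→DH-3 = (-323, -174, -154.8).
Normal n = (DH-1→DH-2) × (DH-1→DH-3) = (-34263, 6288.9, 64423).
So ∂z/∂x = −n_x/n_z = 0.531844217 and ∂z/∂y = −n_y/n_z = −0.097618863.
Intercept c from DH-1: 757.2 − 183653.25 + 480248.78 = 297352.73.
At (345007, 4919635): z_contact = 183489.98 − 480249.17 + 297352.73 = 593.53 m.
Depth below ground = 654.1 − 593.53 = 60.6 m.

60.6 m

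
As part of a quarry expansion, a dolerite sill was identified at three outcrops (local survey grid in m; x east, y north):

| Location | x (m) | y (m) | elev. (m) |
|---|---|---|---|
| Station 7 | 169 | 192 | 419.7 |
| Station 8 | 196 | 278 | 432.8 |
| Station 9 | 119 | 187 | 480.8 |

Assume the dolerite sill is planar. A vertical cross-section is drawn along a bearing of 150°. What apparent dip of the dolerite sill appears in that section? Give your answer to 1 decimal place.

Let the plane be z = a·x + b·y + c.
Station 8−Station 7: 27a + 86b = 13.1;  Station 9−Station 7: −50a − 5b = 61.1.
Solving gives a = −1.27733, b = 0.55335.
Unit vector along 150° is (sin 150°, cos 150°) = (0.5000, -0.8660).
Slope in that direction = a·(0.5000) + b·(-0.8660) = −1.11788.
Apparent dip = arctan|1.11788| = 48.2° (true dip is 54.3°, so apparent ≤ true as expected).

48.2°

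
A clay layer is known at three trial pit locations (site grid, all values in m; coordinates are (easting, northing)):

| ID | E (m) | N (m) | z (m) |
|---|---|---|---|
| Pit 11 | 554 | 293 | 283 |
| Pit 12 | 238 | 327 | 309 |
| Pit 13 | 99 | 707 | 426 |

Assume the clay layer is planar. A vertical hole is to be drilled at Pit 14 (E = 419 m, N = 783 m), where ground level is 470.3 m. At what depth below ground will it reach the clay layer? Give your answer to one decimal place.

Let the plane be z = a·E + b·N + c.
Pit 12−Pit 11: −316a + 34b = 26;  Pit 13−Pit 11: −455a + 414b = 143.
Solving gives a = −0.05116, b = 0.28918.
Then c = 283 − a·554 − b·293 = 226.62.
At (419, 783): z_contact = −21.44 + 226.43 + 226.62 = 431.61 m.
Depth below ground = 470.3 − 431.61 = 38.7 m.

38.7 m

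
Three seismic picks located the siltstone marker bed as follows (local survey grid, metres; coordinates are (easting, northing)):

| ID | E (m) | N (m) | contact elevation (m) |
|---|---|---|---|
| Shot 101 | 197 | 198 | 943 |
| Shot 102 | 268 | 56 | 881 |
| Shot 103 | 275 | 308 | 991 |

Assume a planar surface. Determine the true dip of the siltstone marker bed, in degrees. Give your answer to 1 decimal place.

23.6°

Two edge vectors: Shot 101→Shot 102 = (71, -142, -62), Shot 101→Shot 103 = (78, 110, 48).
Normal n = (Shot 101→Shot 102) × (Shot 101→Shot 103) = (4, -8244, 18886).
So ∂z/∂E = −n_x/n_z = −0.00021 and ∂z/∂N = −n_y/n_z = 0.43651.
Gradient magnitude |∇z| = √(a² + b²) = √(0.00000 + 0.19054) = 0.43651.
True dip = arctan(0.43651) = 23.6°, dipping toward S (azimuth ≈ 180°).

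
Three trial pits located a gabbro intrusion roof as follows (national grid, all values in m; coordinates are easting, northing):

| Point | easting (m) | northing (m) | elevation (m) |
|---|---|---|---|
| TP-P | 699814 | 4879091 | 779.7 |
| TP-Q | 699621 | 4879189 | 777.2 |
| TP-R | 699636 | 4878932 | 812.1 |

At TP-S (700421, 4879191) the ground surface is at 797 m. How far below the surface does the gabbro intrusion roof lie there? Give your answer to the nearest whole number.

Let the plane be z = a·easting + b·northing + c.
TP-Q−TP-P: −193a + 98b = −2.5;  TP-R−TP-P: −178a − 159b = 32.4.
Solving gives a = −0.05771125, b = −0.13916603.
Then c = 779.7 − a·699814 − b·4879091 = 720170.54.
At (700421, 4879191): z_contact = −40422.2 − 679017.6 + 720170.54 = 730.8 m.
Depth below ground = 797 − 730.8 = 66 m.

66 m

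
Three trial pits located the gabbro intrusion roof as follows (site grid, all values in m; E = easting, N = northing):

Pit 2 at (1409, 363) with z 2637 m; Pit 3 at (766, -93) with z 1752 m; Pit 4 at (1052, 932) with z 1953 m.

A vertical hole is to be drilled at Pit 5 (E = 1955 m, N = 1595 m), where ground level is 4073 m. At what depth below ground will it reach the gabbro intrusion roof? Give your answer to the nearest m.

Two edge vectors: Pit 2→Pit 3 = (-643, -456, -885), Pit 2→Pit 4 = (-357, 569, -684).
Normal n = (Pit 2→Pit 3) × (Pit 2→Pit 4) = (815469, -123867, -528659).
So ∂z/∂E = −n_x/n_z = 1.54252 and ∂z/∂N = −n_y/n_z = −0.23430.
Intercept c from Pit 2: 2637 − 2173.42 + 85.05 = 548.64.
At (1955, 1595): z_contact = 3015.6 − 373.7 + 548.64 = 3190.6 m.
Depth below ground = 4073 − 3190.6 = 882 m.

882 m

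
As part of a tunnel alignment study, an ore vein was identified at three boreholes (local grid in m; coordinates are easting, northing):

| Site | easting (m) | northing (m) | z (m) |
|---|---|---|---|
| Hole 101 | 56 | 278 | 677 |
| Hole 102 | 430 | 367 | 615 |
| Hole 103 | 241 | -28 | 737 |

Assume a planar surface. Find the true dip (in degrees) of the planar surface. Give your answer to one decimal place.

Let the plane be z = a·easting + b·northing + c.
Hole 102−Hole 101: 374a + 89b = −62;  Hole 103−Hole 101: 185a − 306b = 60.
Solving gives a = −0.10413, b = −0.25903.
Gradient magnitude |∇z| = √(a² + b²) = √(0.01084 + 0.06710) = 0.27918.
True dip = arctan(0.27918) = 15.6°, dipping toward NNE (azimuth ≈ 022°).

15.6°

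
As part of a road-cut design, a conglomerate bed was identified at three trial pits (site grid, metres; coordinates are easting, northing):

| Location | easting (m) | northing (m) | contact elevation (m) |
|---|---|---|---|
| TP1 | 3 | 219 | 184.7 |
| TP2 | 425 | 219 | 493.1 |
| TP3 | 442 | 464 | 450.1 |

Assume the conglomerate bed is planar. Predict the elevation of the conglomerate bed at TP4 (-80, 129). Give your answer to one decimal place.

144.4 m

Let the plane be z = a·easting + b·northing + c.
TP2−TP1: 422a + 0b = 308.4;  TP3−TP1: 439a + 245b = 265.4.
Solving gives a = 0.73081, b = −0.22622.
Then c = 184.7 − a·3 − b·219 = 232.05.
At (-80, 129): z = −58.5 − 29.2 + 232.05 = 144.4 m.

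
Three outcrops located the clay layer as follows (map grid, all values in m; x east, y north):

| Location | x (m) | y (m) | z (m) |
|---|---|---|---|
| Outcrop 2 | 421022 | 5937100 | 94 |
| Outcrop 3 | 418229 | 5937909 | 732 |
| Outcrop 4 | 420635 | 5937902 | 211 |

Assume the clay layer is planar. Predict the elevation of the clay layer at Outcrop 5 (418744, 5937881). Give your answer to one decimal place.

Two edge vectors: Outcrop 2→Outcrop 3 = (-2793, 809, 638), Outcrop 2→Outcrop 4 = (-387, 802, 117).
Normal n = (Outcrop 2→Outcrop 3) × (Outcrop 2→Outcrop 4) = (-417023, 79875, -1926903).
So ∂z/∂x = −n_x/n_z = −0.216421377 and ∂z/∂y = −n_y/n_z = 0.041452528.
Intercept c from Outcrop 2: 94 + 91118.16 − 246107.80 = −154895.64.
At (418744, 5937881): z = −90625.2 + 246140.2 − 154895.64 = 619.4 m.

619.4 m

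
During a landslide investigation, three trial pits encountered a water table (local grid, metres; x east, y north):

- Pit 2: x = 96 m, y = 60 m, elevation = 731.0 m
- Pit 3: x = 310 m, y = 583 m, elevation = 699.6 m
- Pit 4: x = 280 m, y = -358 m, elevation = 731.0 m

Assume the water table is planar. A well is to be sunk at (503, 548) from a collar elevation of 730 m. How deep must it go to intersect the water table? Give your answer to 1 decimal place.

Let the plane be z = a·x + b·y + c.
Pit 3−Pit 2: 214a + 523b = −31.4;  Pit 4−Pit 2: 184a − 418b = 0.
Solving gives a = −0.07069, b = −0.03112.
Then c = 731 − a·96 − b·60 = 739.65.
At (503, 548): z_contact = −35.55 − 17.05 + 739.65 = 687.05 m.
Depth below ground = 730 − 687.05 = 43.0 m.

43.0 m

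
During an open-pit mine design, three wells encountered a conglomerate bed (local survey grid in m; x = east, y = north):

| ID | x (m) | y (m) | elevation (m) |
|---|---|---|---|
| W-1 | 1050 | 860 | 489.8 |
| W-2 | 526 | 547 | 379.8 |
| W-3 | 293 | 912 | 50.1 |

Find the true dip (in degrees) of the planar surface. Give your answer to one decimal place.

37.9°

Two edge vectors: W-1→W-2 = (-524, -313, -110), W-1→W-3 = (-757, 52, -439.7).
Normal n = (W-1→W-2) × (W-1→W-3) = (143346.1, -147132.8, -264189).
So ∂z/∂x = −n_x/n_z = 0.54259 and ∂z/∂y = −n_y/n_z = −0.55692.
Gradient magnitude |∇z| = √(a² + b²) = √(0.29440 + 0.31016) = 0.77754.
True dip = arctan(0.77754) = 37.9°, dipping toward NW (azimuth ≈ 316°).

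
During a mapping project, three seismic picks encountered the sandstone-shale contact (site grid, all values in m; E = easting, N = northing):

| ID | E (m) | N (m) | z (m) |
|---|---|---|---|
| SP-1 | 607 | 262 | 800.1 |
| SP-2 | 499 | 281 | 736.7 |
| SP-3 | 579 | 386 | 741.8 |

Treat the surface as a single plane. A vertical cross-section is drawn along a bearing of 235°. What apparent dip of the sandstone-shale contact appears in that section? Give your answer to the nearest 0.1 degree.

Two edge vectors: SP-1→SP-2 = (-108, 19, -63.4), SP-1→SP-3 = (-28, 124, -58.3).
Normal n = (SP-1→SP-2) × (SP-1→SP-3) = (6753.9, -4521.2, -12860).
So ∂z/∂E = −n_x/n_z = 0.52519 and ∂z/∂N = −n_y/n_z = −0.35157.
Unit vector along 235° is (sin 235°, cos 235°) = (-0.8192, -0.5736).
Slope in that direction = a·(-0.8192) + b·(-0.5736) = −0.22855.
Apparent dip = arctan|0.22855| = 12.9° (true dip is 32.3°, so apparent ≤ true as expected).

12.9°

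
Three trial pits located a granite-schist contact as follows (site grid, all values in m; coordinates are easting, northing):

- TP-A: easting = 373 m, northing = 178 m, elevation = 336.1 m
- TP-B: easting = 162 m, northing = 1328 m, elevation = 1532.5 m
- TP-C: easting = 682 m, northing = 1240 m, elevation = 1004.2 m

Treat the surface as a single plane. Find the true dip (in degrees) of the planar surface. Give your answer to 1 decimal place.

Two edge vectors: TP-A→TP-B = (-211, 1150, 1196.4), TP-A→TP-C = (309, 1062, 668.1).
Normal n = (TP-A→TP-B) × (TP-A→TP-C) = (-502261.8, 510656.7, -579432).
So ∂z/∂easting = −n_x/n_z = −0.86682 and ∂z/∂northing = −n_y/n_z = 0.88131.
Gradient magnitude |∇z| = √(a² + b²) = √(0.75137 + 0.77670) = 1.23615.
True dip = arctan(1.23615) = 51.0°, dipping toward SE (azimuth ≈ 135°).

51.0°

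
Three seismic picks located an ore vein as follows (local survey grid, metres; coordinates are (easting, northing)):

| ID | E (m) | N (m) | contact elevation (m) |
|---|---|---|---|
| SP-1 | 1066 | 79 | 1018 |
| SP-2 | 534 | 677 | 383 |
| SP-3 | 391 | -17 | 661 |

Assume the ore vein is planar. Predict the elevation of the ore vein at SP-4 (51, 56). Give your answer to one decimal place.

417.5 m

Let the plane be z = a·E + b·N + c.
SP-2−SP-1: −532a + 598b = −635;  SP-3−SP-1: −675a − 96b = −357.
Solving gives a = 0.603547, b = −0.524938.
Then c = 1018 − a·1066 − b·79 = 416.09.
At (51, 56): z = 30.8 − 29.4 + 416.09 = 417.5 m.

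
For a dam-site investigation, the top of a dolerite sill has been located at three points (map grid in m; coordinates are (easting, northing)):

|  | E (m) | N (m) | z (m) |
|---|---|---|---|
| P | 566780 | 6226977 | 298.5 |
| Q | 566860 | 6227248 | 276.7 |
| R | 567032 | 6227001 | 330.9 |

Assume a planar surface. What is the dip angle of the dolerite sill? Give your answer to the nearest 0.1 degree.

10.5°

Let the plane be z = a·E + b·N + c.
Q−P: 80a + 271b = −21.8;  R−P: 252a + 24b = 32.4.
Solving gives a = 0.14017, b = −0.12182.
Gradient magnitude |∇z| = √(a² + b²) = √(0.01965 + 0.01484) = 0.18571.
True dip = arctan(0.18571) = 10.5°, dipping toward NW (azimuth ≈ 311°).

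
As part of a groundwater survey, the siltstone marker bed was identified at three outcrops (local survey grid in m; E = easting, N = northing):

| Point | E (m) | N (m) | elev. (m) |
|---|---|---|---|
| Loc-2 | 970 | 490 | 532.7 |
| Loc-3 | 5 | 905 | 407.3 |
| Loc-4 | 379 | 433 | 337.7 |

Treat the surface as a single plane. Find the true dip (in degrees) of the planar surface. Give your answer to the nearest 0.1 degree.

25.6°

Two edge vectors: Loc-2→Loc-3 = (-965, 415, -125.4), Loc-2→Loc-4 = (-591, -57, -195).
Normal n = (Loc-2→Loc-3) × (Loc-2→Loc-4) = (-88072.8, -114063.6, 300270).
So ∂z/∂E = −n_x/n_z = 0.29331 and ∂z/∂N = −n_y/n_z = 0.37987.
Gradient magnitude |∇z| = √(a² + b²) = √(0.08603 + 0.14430) = 0.47993.
True dip = arctan(0.47993) = 25.6°, dipping toward SW (azimuth ≈ 218°).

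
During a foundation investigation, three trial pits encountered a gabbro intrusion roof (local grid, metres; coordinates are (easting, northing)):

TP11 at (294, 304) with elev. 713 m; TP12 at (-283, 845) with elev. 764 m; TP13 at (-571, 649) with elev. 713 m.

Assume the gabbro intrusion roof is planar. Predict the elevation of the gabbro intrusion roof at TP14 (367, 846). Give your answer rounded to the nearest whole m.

Let the plane be z = a·E + b·N + c.
TP12−TP11: −577a + 541b = 51;  TP13−TP11: −865a + 345b = 0.
Solving gives a = 0.06543, b = 0.16406.
Then c = 713 − a·294 − b·304 = 643.89.
At (367, 846): z = 24.0 + 138.8 + 643.89 = 806.7 m.

807 m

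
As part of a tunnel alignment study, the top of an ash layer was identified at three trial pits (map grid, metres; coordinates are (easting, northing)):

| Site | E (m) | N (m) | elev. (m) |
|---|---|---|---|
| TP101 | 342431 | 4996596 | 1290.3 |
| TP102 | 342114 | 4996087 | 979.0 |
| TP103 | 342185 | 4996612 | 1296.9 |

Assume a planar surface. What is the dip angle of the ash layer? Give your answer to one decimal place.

31.1°

Let the plane be z = a·E + b·N + c.
TP102−TP101: −317a − 509b = −311.3;  TP103−TP101: −246a + 16b = 6.6.
Solving gives a = 0.01244, b = 0.60384.
Gradient magnitude |∇z| = √(a² + b²) = √(0.00015 + 0.36462) = 0.60397.
True dip = arctan(0.60397) = 31.1°, dipping toward S (azimuth ≈ 181°).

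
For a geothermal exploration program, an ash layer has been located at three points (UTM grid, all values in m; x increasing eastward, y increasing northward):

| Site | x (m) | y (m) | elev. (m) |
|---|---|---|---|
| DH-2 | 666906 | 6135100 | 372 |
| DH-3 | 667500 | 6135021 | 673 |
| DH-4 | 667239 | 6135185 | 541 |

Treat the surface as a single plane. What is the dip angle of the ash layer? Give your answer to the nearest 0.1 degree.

26.9°

Let the plane be z = a·x + b·y + c.
DH-3−DH-2: 594a − 79b = 301;  DH-4−DH-2: 333a + 85b = 169.
Solving gives a = 0.50700, b = 0.00199.
Gradient magnitude |∇z| = √(a² + b²) = √(0.25705 + 0.00000) = 0.50700.
True dip = arctan(0.50700) = 26.9°, dipping toward W (azimuth ≈ 270°).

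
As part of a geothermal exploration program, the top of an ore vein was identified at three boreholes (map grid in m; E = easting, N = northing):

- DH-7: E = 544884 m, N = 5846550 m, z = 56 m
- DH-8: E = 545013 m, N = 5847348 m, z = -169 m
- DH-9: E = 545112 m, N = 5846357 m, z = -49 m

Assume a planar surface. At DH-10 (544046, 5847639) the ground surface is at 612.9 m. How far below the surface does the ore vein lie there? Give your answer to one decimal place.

240.3 m

Two edge vectors: DH-7→DH-8 = (129, 798, -225), DH-7→DH-9 = (228, -193, -105).
Normal n = (DH-7→DH-8) × (DH-7→DH-9) = (-127215, -37755, -206841).
So ∂z/∂E = −n_x/n_z = −0.615037638 and ∂z/∂N = −n_y/n_z = −0.182531510.
Intercept c from DH-7: 56 + 335124.17 + 1067179.60 = 1402359.77.
At (544046, 5847639): z_contact = −334608.77 − 1067378.37 + 1402359.77 = 372.62 m.
Depth below ground = 612.9 − 372.62 = 240.3 m.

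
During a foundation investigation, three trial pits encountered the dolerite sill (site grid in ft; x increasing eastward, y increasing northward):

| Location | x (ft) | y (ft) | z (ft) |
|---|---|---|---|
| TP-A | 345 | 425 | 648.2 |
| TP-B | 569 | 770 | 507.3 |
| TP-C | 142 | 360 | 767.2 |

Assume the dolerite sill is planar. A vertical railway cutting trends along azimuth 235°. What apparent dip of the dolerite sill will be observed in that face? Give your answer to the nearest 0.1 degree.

26.2°

Let the plane be z = a·x + b·y + c.
TP-B−TP-A: 224a + 345b = −140.9;  TP-C−TP-A: −203a − 65b = 119.
Solving gives a = −0.57497, b = −0.03509.
Unit vector along 235° is (sin 235°, cos 235°) = (-0.8192, -0.5736).
Slope in that direction = a·(-0.8192) + b·(-0.5736) = 0.49112.
Apparent dip = arctan|0.49112| = 26.2° (true dip is 29.9°, so apparent ≤ true as expected).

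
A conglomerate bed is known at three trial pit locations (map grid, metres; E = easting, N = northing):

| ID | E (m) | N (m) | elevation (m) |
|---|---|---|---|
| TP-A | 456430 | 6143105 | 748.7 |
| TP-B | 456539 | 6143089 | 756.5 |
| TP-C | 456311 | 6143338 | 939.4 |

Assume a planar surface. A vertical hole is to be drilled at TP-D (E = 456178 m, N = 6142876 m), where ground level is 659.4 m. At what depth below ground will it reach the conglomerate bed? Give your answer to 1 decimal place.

Let the plane be z = a·E + b·N + c.
TP-B−TP-A: 109a − 16b = 7.8;  TP-C−TP-A: −119a + 233b = 190.7.
Solving gives a = 0.207236198, b = 0.924296599.
Then c = 748.7 − a·456430 − b·6143105 = −5771891.18.
At (456178, 6142876): z_contact = 94536.59 + 5677839.39 − 5771891.18 = 484.81 m.
Depth below ground = 659.4 − 484.81 = 174.6 m.

174.6 m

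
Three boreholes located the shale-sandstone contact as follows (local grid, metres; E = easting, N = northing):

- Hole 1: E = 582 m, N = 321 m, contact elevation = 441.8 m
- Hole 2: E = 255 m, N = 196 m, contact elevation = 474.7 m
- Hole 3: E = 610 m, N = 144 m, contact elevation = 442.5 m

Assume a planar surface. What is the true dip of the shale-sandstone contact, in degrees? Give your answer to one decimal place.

Let the plane be z = a·E + b·N + c.
Hole 2−Hole 1: −327a − 125b = 32.9;  Hole 3−Hole 1: 28a − 177b = 0.7.
Solving gives a = −0.09345, b = −0.01874.
Gradient magnitude |∇z| = √(a² + b²) = √(0.00873 + 0.00035) = 0.09531.
True dip = arctan(0.09531) = 5.4°, dipping toward ENE (azimuth ≈ 079°).

5.4°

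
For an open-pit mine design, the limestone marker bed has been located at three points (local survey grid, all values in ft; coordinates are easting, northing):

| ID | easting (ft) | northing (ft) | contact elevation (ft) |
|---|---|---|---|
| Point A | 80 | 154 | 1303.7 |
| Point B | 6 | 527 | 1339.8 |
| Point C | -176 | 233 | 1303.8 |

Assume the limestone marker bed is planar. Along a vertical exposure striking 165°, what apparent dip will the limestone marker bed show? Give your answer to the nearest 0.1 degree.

Two edge vectors: Point A→Point B = (-74, 373, 36.1), Point A→Point C = (-256, 79, 0.1).
Normal n = (Point A→Point B) × (Point A→Point C) = (-2814.6, -9234.2, 89642).
So ∂z/∂easting = −n_x/n_z = 0.03140 and ∂z/∂northing = −n_y/n_z = 0.10301.
Unit vector along 165° is (sin 165°, cos 165°) = (0.2588, -0.9659).
Slope in that direction = a·(0.2588) + b·(-0.9659) = −0.09138.
Apparent dip = arctan|0.09138| = 5.2° (true dip is 6.1°, so apparent ≤ true as expected).

5.2°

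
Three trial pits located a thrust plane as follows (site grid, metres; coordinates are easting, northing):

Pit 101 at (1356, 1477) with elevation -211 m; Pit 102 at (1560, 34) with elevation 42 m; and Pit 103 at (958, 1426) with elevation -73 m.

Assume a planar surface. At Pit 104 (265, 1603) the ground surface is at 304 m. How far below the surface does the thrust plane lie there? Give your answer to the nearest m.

Two edge vectors: Pit 101→Pit 102 = (204, -1443, 253), Pit 101→Pit 103 = (-398, -51, 138).
Normal n = (Pit 101→Pit 102) × (Pit 101→Pit 103) = (-186231, -128846, -584718).
So ∂z/∂easting = −n_x/n_z = −0.31850 and ∂z/∂northing = −n_y/n_z = −0.22036.
Intercept c from Pit 101: -211 + 431.88 + 325.47 = 546.35.
At (265, 1603): z_contact = −84.4 − 353.2 + 546.35 = 108.7 m.
Depth below ground = 304 − 108.7 = 195 m.

195 m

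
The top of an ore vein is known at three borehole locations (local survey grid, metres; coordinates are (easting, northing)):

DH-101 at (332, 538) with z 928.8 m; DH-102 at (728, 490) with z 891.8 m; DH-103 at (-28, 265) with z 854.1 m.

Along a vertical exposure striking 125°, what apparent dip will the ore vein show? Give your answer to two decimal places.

Let the plane be z = a·E + b·N + c.
DH-102−DH-101: 396a − 48b = −37;  DH-103−DH-101: −360a − 273b = −74.7.
Solving gives a = −0.05196, b = 0.34215.
Unit vector along 125° is (sin 125°, cos 125°) = (0.8192, -0.5736).
Slope in that direction = a·(0.8192) + b·(-0.5736) = −0.23881.
Apparent dip = arctan|0.23881| = 13.43° (true dip is 19.1°, so apparent ≤ true as expected).

13.43°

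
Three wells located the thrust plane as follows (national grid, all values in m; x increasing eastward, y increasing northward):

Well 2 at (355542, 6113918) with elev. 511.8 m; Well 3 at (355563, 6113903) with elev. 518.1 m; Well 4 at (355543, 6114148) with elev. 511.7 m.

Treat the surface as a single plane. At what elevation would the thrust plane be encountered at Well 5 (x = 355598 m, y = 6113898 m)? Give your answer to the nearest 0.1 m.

Two edge vectors: Well 2→Well 3 = (21, -15, 6.3), Well 2→Well 4 = (1, 230, -0.1).
Normal n = (Well 2→Well 3) × (Well 2→Well 4) = (-1447.5, 8.4, 4845).
So ∂z/∂x = −n_x/n_z = 0.298761610 and ∂z/∂y = −n_y/n_z = −0.001733746.
Intercept c from Well 2: 511.8 − 106222.30 + 10599.98 = −95110.52.
At (355598, 6113898): z = 106239.0 − 10599.9 − 95110.52 = 528.6 m.

528.6 m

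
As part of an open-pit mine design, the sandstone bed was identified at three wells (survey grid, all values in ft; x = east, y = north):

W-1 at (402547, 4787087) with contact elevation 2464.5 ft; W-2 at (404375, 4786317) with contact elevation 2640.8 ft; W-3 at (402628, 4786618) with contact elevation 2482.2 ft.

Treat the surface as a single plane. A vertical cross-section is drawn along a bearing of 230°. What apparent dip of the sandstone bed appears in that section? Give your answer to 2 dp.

Two edge vectors: W-1→W-2 = (1828, -770, 176.3), W-1→W-3 = (81, -469, 17.7).
Normal n = (W-1→W-2) × (W-1→W-3) = (69055.7, -18075.3, -794962).
So ∂z/∂x = −n_x/n_z = 0.08687 and ∂z/∂y = −n_y/n_z = −0.02274.
Unit vector along 230° is (sin 230°, cos 230°) = (-0.7660, -0.6428).
Slope in that direction = a·(-0.7660) + b·(-0.6428) = −0.05193.
Apparent dip = arctan|0.05193| = 2.97° (true dip is 5.1°, so apparent ≤ true as expected).

2.97°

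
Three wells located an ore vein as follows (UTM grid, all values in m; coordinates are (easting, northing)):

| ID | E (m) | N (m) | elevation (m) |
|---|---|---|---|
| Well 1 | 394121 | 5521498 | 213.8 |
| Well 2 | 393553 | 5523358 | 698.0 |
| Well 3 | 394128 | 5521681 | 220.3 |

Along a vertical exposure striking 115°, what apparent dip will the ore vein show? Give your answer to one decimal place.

31.7°

Let the plane be z = a·E + b·N + c.
Well 2−Well 1: −568a + 1860b = 484.2;  Well 3−Well 1: 7a + 183b = 6.5.
Solving gives a = −0.65421, b = 0.06054.
Unit vector along 115° is (sin 115°, cos 115°) = (0.9063, -0.4226).
Slope in that direction = a·(0.9063) + b·(-0.4226) = −0.61850.
Apparent dip = arctan|0.61850| = 31.7° (true dip is 33.3°, so apparent ≤ true as expected).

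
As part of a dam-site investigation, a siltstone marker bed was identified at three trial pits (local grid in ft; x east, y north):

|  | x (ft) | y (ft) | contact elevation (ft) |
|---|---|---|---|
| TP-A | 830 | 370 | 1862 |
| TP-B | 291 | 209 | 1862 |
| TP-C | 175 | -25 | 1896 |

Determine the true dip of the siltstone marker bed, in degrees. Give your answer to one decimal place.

Two edge vectors: TP-A→TP-B = (-539, -161, 0), TP-A→TP-C = (-655, -395, 34).
Normal n = (TP-A→TP-B) × (TP-A→TP-C) = (-5474, 18326, 107450).
So ∂z/∂x = −n_x/n_z = 0.05094 and ∂z/∂y = −n_y/n_z = −0.17055.
Gradient magnitude |∇z| = √(a² + b²) = √(0.00260 + 0.02909) = 0.17800.
True dip = arctan(0.17800) = 10.1°, dipping toward NNW (azimuth ≈ 343°).

10.1°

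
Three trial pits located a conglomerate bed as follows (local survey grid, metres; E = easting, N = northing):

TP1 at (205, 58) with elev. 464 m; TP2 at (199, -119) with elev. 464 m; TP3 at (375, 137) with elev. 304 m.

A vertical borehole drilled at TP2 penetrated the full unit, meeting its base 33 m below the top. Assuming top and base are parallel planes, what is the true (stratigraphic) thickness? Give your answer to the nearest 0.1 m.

23.8 m

Let the plane be z = a·E + b·N + c.
TP2−TP1: −6a − 177b = 0;  TP3−TP1: 170a + 79b = −160.
Solving gives a = −0.95624, b = 0.03241.
|∇z| = √(a²+b²) = 0.95679, so dip δ = arctan(0.95679) = 43.73°.
True thickness = vertical thickness × cos δ = 33 × cos 43.73° = 23.8 m.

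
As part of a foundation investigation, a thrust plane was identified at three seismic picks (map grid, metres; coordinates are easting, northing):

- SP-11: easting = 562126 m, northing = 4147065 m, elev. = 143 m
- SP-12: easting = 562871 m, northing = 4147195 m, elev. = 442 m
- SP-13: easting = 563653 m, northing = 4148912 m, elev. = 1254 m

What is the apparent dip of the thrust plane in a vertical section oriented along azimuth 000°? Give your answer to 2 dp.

Two edge vectors: SP-11→SP-12 = (745, 130, 299), SP-11→SP-13 = (1527, 1847, 1111).
Normal n = (SP-11→SP-12) × (SP-11→SP-13) = (-407823, -371122, 1177505).
So ∂z/∂easting = −n_x/n_z = 0.34635 and ∂z/∂northing = −n_y/n_z = 0.31518.
Unit vector along 000° is (sin 0°, cos 0°) = (0.0000, 1.0000).
Slope in that direction = a·(0.0000) + b·(1.0000) = 0.31518.
Apparent dip = arctan|0.31518| = 17.49° (true dip is 25.1°, so apparent ≤ true as expected).

17.49°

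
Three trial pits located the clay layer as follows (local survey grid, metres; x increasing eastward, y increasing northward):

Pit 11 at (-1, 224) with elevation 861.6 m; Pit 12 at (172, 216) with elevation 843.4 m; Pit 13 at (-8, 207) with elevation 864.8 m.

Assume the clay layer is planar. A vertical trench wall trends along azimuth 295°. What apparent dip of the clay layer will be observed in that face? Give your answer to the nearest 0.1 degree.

Two edge vectors: Pit 11→Pit 12 = (173, -8, -18.2), Pit 11→Pit 13 = (-7, -17, 3.2).
Normal n = (Pit 11→Pit 12) × (Pit 11→Pit 13) = (-335, -426.2, -2997).
So ∂z/∂x = −n_x/n_z = −0.11178 and ∂z/∂y = −n_y/n_z = −0.14221.
Unit vector along 295° is (sin 295°, cos 295°) = (-0.9063, 0.4226).
Slope in that direction = a·(-0.9063) + b·(0.4226) = 0.04121.
Apparent dip = arctan|0.04121| = 2.4° (true dip is 10.3°, so apparent ≤ true as expected).

2.4°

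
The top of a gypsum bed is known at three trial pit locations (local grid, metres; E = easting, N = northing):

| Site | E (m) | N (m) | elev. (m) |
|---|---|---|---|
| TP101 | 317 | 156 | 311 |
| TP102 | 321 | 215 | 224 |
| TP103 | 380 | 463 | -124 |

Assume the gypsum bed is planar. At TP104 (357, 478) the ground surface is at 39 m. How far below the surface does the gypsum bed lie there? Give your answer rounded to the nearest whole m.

Two edge vectors: TP101→TP102 = (4, 59, -87), TP101→TP103 = (63, 307, -435).
Normal n = (TP101→TP102) × (TP101→TP103) = (1044, -3741, -2489).
So ∂z/∂E = −n_x/n_z = 0.41945 and ∂z/∂N = −n_y/n_z = −1.50301.
Intercept c from TP101: 311 − 132.96 + 234.47 = 412.51.
At (357, 478): z_contact = 149.7 − 718.4 + 412.51 = -156.2 m.
Depth below ground = 39 − (-156.2) = 195 m.

195 m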